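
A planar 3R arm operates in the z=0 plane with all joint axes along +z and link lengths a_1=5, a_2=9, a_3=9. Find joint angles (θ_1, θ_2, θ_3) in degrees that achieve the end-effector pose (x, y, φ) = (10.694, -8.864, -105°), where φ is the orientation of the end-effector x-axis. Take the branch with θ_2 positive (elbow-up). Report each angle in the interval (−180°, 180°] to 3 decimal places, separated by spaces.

wrist centre = target − a_3·(cos φ, sin φ) = (13.0234, -0.1707)
cos θ_2 = (169.6373−5²−9²)/(2·5·9) = 0.7071; θ_2 = 45.0021° (elbow-up)
β = atan2(-0.1707,13.0234) = -0.7508°; ψ = atan2(6.3642,11.3637) = 29.2507°
θ_1 = β − ψ = -30.0015°
θ_3 = φ − θ_1 − θ_2 = -120.0005° (wrapped to (-180°,180°])

-30.002 45.002 -120.001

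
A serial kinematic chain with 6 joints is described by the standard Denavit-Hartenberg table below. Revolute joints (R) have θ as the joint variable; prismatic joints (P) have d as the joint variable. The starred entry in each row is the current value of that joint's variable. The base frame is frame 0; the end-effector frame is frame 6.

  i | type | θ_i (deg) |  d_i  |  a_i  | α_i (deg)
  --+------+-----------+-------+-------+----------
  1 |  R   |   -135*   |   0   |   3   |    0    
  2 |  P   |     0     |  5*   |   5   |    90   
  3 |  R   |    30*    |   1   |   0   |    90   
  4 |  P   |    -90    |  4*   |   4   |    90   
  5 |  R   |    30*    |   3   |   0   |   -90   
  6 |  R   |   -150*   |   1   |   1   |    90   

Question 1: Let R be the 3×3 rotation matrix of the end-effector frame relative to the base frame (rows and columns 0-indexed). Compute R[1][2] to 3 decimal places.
-0.136

End-effector z-axis (col 2 of R) = (-0.7481,-0.1358,0.6495)
R[1][2] = -0.1358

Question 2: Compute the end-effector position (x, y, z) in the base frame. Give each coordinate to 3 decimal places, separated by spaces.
after link 1: o_1 = (-2.1213, -2.1213, 0.0000)
after link 2: o_2 = (-5.6569, -5.6569, 5.0000)
after link 3: o_3 = (-6.3640, -4.9497, 5.0000)
after link 4: o_4 = (-4.9497, -9.1924, 1.5359)
after link 5: o_5 = (-3.1126, -7.3553, 0.0359)
after link 6: o_6 = (-3.8434, -6.3183, -0.5891)

-3.843 -6.318 -0.589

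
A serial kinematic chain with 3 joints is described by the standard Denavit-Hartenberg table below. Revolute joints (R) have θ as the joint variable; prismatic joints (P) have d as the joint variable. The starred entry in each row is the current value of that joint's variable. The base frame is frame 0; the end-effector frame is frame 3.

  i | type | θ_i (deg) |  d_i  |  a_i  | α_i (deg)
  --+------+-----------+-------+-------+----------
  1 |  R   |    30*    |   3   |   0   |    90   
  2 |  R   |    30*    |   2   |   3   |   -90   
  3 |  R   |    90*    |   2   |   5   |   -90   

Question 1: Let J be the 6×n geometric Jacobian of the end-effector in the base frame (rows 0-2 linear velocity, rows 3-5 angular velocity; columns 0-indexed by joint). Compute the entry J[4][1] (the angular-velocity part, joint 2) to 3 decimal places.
axis z_1 = (0.5000,-0.8660,0.0000); lever o_n−o_1 = (-0.1160,3.3971,3.2321)
cross product → J_v[:, 1] = (-2.7990,-1.6160,1.5981)
J_ω[:, 1] = z_1
entry J[4][1] = -0.8660

-0.866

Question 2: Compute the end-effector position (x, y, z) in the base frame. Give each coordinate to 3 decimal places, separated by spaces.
-0.116 3.397 6.232

after link 1: o_1 = (0.0000, 0.0000, 3.0000)
after link 2: o_2 = (3.2500, -0.4330, 4.5000)
after link 3: o_3 = (-0.1160, 3.3971, 6.2321)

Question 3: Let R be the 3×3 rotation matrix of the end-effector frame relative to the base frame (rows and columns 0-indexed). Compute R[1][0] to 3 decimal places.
0.866

End-effector x-axis (col 0 of R) = (-0.5000,0.8660,0.0000)
R[1][0] = 0.8660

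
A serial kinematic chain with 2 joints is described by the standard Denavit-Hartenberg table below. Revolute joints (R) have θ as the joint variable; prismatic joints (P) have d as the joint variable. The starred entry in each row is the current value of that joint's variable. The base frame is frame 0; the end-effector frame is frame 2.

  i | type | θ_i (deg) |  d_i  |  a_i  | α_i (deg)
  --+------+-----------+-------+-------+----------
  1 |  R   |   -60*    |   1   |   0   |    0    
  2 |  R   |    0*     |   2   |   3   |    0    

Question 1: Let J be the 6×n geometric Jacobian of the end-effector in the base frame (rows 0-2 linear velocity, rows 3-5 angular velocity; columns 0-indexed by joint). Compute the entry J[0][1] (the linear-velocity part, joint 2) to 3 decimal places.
axis z_1 = (0.0000,0.0000,1.0000); lever o_n−o_1 = (1.5000,-2.5981,2.0000)
cross product → J_v[:, 1] = (2.5981,1.5000,-0.0000)
J_ω[:, 1] = z_1
entry J[0][1] = 2.5981

2.598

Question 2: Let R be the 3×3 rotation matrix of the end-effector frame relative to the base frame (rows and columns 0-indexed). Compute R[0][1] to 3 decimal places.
0.866

End-effector y-axis (col 1 of R) = (0.8660,0.5000,0.0000)
R[0][1] = 0.8660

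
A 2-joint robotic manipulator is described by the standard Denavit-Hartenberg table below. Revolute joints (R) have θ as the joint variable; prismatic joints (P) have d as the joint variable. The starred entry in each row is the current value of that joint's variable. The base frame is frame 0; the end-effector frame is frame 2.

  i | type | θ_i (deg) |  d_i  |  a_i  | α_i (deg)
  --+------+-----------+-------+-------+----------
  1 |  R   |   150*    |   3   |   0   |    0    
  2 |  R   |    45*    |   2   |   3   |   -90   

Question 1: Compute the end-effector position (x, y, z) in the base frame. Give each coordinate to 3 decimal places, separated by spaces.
after link 1: o_1 = (0.0000, 0.0000, 3.0000)
after link 2: o_2 = (-2.8978, -0.7765, 5.0000)

-2.898 -0.776 5.000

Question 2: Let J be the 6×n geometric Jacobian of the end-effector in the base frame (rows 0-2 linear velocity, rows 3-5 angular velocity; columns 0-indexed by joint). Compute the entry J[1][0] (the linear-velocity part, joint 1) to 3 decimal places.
-2.898

axis z_0 = ẑ; lever o_n−o_0 = (-2.8978,-0.7765,5.0000)
cross product → J_v[:, 0] = (0.7765,-2.8978,0.0000)
J_ω[:, 0] = z_0
entry J[1][0] = -2.8978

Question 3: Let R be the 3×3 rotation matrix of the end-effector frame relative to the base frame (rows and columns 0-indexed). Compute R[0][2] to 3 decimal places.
0.259

End-effector z-axis (col 2 of R) = (0.2588,-0.9659,0.0000)
R[0][2] = 0.2588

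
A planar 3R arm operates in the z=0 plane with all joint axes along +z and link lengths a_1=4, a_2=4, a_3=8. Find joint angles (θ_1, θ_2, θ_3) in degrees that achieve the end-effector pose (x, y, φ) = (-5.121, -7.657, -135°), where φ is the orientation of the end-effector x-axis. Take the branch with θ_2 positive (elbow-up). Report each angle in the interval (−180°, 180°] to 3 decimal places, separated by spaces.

-150.001 149.998 -134.997

wrist centre = target − a_3·(cos φ, sin φ) = (0.5359, -2.0001)
cos θ_2 = (4.2877−4²−4²)/(2·4·4) = -0.8660; θ_2 = 149.9981° (elbow-up)
β = atan2(-2.0001,0.5359) = -75.0022°; ψ = atan2(2.0001,0.5360) = 74.9990°
θ_1 = β − ψ = -150.0013°
θ_3 = φ − θ_1 − θ_2 = -134.9968° (wrapped to (-180°,180°])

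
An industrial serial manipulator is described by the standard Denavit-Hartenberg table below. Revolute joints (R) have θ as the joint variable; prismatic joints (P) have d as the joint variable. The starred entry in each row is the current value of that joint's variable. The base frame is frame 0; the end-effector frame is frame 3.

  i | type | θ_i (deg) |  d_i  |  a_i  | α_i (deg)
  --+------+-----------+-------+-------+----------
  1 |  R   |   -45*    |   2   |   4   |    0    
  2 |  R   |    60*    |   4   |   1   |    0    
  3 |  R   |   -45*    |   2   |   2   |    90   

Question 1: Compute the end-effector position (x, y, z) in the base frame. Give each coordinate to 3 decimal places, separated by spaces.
5.526 -3.570 8.000

after link 1: o_1 = (2.8284, -2.8284, 2.0000)
after link 2: o_2 = (3.7944, -2.5696, 6.0000)
after link 3: o_3 = (5.5264, -3.5696, 8.0000)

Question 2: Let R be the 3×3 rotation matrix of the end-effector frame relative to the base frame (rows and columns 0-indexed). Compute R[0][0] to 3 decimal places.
End-effector x-axis (col 0 of R) = (0.8660,-0.5000,0.0000)
R[0][0] = 0.8660

0.866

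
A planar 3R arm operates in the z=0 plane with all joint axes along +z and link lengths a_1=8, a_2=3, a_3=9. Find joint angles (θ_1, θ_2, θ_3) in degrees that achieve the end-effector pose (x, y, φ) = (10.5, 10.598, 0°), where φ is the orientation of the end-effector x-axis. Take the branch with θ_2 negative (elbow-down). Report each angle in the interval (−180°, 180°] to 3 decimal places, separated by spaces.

wrist centre = target − a_3·(cos φ, sin φ) = (1.5000, 10.5980)
cos θ_2 = (114.5676−8²−3²)/(2·8·3) = 0.8660; θ_2 = -30.0039° (elbow-down)
β = atan2(10.5980,1.5000) = 81.9441°; ψ = atan2(-1.5002,10.5980) = -8.0569°
θ_1 = β − ψ = 90.0009°
θ_3 = φ − θ_1 − θ_2 = -59.9971° (wrapped to (-180°,180°])

90.001 -30.004 -59.997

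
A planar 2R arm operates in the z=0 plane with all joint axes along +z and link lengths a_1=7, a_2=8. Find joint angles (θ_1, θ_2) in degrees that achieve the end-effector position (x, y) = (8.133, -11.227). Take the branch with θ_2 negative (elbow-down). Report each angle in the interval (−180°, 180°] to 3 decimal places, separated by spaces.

-29.996 -45.003

cos θ_2 = (192.1912−7²−8²)/(2·7·8) = 0.7071; θ_2 = -45.0034° (elbow-down)
β = atan2(-11.2270,8.1330) = -54.0799°; ψ = atan2(-5.6572,12.6565) = -24.0836°
θ_1 = β − ψ = -29.9963°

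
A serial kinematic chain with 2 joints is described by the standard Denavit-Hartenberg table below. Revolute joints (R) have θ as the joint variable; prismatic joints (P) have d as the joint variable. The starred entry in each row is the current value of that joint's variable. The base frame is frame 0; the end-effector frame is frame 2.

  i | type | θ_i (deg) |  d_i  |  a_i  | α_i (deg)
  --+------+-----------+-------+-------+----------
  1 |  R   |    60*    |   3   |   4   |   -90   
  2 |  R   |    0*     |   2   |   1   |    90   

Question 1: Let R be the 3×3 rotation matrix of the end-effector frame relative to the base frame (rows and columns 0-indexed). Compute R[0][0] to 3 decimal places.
0.500

End-effector x-axis (col 0 of R) = (0.5000,0.8660,0.0000)
R[0][0] = 0.5000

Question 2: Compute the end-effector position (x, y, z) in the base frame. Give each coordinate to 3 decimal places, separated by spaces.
0.768 5.330 3.000

after link 1: o_1 = (2.0000, 3.4641, 3.0000)
after link 2: o_2 = (0.7679, 5.3301, 3.0000)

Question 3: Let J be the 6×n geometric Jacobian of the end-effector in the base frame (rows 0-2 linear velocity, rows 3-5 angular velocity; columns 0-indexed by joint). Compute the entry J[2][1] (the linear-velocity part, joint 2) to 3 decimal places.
axis z_1 = (-0.8660,0.5000,0.0000); lever o_n−o_1 = (-1.2321,1.8660,0.0000)
cross product → J_v[:, 1] = (-0.0000,-0.0000,-1.0000)
J_ω[:, 1] = z_1
entry J[2][1] = -1.0000

-1.000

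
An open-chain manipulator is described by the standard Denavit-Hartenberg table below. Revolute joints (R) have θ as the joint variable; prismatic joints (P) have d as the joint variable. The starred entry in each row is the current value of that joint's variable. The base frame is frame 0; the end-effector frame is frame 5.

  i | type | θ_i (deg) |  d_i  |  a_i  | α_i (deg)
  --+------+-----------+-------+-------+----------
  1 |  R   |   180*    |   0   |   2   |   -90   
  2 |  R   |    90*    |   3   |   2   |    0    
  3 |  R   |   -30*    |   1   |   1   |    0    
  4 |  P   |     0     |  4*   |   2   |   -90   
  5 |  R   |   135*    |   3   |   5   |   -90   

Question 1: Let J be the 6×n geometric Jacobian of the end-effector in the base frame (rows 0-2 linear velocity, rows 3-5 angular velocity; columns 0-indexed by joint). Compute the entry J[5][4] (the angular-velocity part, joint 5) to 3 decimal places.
axis z_4 = (0.8660,-0.0000,-0.5000); lever o_n−o_4 = (4.3658,3.5355,1.5619)
cross product → J_v[:, 4] = (1.7678,-3.5355,3.0619)
J_ω[:, 4] = z_4
entry J[5][4] = -0.5000

-0.500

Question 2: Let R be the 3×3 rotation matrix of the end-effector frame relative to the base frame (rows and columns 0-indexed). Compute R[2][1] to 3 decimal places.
0.500

End-effector y-axis (col 1 of R) = (-0.8660,0.0000,0.5000)
R[2][1] = 0.5000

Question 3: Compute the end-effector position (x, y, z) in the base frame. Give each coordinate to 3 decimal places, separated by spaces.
after link 1: o_1 = (-2.0000, 0.0000, 0.0000)
after link 2: o_2 = (-2.0000, -3.0000, -2.0000)
after link 3: o_3 = (-2.5000, -4.0000, -2.8660)
after link 4: o_4 = (-3.5000, -8.0000, -4.5981)
after link 5: o_5 = (0.8658, -4.4645, -3.0362)

0.866 -4.464 -3.036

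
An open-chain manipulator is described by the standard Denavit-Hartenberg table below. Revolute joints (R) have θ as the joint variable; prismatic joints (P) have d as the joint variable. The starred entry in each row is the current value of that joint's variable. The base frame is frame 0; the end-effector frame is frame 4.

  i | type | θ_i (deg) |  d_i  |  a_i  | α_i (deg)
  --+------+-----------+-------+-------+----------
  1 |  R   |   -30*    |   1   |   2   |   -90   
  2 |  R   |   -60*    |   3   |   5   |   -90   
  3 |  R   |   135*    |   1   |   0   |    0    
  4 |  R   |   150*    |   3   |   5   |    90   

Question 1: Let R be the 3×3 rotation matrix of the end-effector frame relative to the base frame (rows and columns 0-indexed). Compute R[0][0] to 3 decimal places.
End-effector x-axis (col 0 of R) = (0.5950,0.7718,0.2241)
R[0][0] = 0.5950

0.595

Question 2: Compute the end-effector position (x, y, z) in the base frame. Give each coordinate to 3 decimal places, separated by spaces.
11.372 2.475 4.451

after link 1: o_1 = (1.7321, -1.0000, 1.0000)
after link 2: o_2 = (5.3971, 0.3481, 5.3301)
after link 3: o_3 = (6.1471, -0.0849, 4.8301)
after link 4: o_4 = (11.3723, 2.4751, 4.4508)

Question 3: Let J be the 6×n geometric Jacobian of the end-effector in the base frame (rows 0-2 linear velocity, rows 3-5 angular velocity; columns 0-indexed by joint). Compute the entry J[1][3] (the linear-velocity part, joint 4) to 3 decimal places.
-2.328

axis z_3 = (0.7500,-0.4330,-0.5000); lever o_n−o_3 = (5.2252,2.5600,-0.3793)
cross product → J_v[:, 3] = (1.4442,-2.3281,4.1826)
J_ω[:, 3] = z_3
entry J[1][3] = -2.3281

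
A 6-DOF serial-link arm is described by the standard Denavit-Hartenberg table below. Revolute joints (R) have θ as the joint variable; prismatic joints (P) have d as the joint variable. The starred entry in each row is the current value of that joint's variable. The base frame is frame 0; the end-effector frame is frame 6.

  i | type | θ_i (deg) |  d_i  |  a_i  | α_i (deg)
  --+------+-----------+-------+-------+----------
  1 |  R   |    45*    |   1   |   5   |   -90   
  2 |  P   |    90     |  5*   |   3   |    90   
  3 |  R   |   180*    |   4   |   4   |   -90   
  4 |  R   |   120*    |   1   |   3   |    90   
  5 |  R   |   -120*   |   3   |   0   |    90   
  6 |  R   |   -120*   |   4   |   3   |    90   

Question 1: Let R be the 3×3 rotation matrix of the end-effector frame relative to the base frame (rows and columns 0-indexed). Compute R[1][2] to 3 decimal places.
End-effector z-axis (col 2 of R) = (0.0884,-0.9723,0.2165)
R[1][2] = -0.9723

-0.972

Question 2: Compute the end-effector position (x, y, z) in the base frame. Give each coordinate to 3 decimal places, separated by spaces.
after link 1: o_1 = (3.5355, 3.5355, 1.0000)
after link 2: o_2 = (0.0000, 7.0711, -2.0000)
after link 3: o_3 = (2.8284, 9.8995, 2.0000)
after link 4: o_4 = (1.6984, 7.3553, 0.5000)
after link 5: o_5 = (0.6378, 6.2946, 3.0981)
after link 6: o_6 = (5.5511, 6.5424, 2.2051)

5.551 6.542 2.205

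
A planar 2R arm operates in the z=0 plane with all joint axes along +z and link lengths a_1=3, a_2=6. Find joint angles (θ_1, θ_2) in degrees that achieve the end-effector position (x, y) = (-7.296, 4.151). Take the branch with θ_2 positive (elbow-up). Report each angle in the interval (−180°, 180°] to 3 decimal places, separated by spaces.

120.012 44.985

cos θ_2 = (70.4624−3²−6²)/(2·3·6) = 0.7073; θ_2 = 44.9852° (elbow-up)
β = atan2(4.1510,-7.2960) = 150.3626°; ψ = atan2(4.2415,7.2437) = 30.3510°
θ_1 = β − ψ = 120.0117°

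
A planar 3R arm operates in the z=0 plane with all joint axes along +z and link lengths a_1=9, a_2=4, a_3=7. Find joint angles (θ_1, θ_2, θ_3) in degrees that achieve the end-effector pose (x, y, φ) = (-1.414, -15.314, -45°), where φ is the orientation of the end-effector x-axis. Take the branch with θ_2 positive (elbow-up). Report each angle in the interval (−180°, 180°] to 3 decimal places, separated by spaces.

wrist centre = target − a_3·(cos φ, sin φ) = (-6.3637, -10.3643)
cos θ_2 = (147.9150−9²−4²)/(2·9·4) = 0.7072; θ_2 = 44.9963° (elbow-up)
β = atan2(-10.3643,-6.3637) = -121.5503°; ψ = atan2(2.8282,11.8286) = 13.4471°
θ_1 = β − ψ = -134.9974°
θ_3 = φ − θ_1 − θ_2 = 45.0011° (wrapped to (-180°,180°])

-134.997 44.996 45.001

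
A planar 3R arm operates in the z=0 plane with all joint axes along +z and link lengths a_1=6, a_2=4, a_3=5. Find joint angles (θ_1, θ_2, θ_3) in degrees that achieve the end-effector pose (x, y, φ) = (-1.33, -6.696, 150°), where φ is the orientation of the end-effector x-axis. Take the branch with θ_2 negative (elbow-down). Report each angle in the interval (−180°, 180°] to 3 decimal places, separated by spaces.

-59.997 -30.005 -119.998

wrist centre = target − a_3·(cos φ, sin φ) = (3.0001, -9.1960)
cos θ_2 = (93.5672−6²−4²)/(2·6·4) = 0.8660; θ_2 = -30.0049° (elbow-down)
β = atan2(-9.1960,3.0001) = -71.9315°; ψ = atan2(-2.0003,9.4639) = -11.9344°
θ_1 = β − ψ = -59.9971°
θ_3 = φ − θ_1 − θ_2 = -119.9980° (wrapped to (-180°,180°])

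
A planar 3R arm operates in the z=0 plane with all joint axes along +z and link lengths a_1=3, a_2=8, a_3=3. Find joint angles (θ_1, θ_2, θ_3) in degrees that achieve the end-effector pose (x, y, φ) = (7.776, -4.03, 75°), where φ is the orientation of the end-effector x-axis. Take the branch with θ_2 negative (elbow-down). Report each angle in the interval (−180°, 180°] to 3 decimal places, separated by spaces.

wrist centre = target − a_3·(cos φ, sin φ) = (6.9995, -6.9278)
cos θ_2 = (96.9877−3²−8²)/(2·3·8) = 0.4997; θ_2 = -60.0170° (elbow-down)
β = atan2(-6.9278,6.9995) = -44.7048°; ψ = atan2(-6.9294,6.9980) = -44.7179°
θ_1 = β − ψ = 0.0132°
θ_3 = φ − θ_1 − θ_2 = 135.0038° (wrapped to (-180°,180°])

0.013 -60.017 135.004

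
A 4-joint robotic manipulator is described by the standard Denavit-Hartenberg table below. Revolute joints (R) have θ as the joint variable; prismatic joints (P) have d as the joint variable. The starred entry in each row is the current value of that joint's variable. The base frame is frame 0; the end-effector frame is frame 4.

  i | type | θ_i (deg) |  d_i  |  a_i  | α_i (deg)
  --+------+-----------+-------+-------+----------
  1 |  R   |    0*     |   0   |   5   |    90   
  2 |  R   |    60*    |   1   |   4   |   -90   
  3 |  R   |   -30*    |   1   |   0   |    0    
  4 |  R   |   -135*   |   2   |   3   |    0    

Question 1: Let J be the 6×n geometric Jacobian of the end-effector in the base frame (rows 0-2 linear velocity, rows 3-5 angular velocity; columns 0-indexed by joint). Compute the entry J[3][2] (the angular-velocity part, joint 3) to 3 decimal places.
axis z_2 = (-0.8660,-0.0000,0.5000); lever o_n−o_2 = (-4.0470,-0.7765,-1.0095)
cross product → J_v[:, 2] = (0.3882,-2.8978,0.6724)
J_ω[:, 2] = z_2
entry J[3][2] = -0.8660

-0.866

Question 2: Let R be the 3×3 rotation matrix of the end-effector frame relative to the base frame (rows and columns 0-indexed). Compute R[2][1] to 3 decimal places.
End-effector y-axis (col 1 of R) = (0.1294,-0.9659,0.2241)
R[2][1] = 0.2241

0.224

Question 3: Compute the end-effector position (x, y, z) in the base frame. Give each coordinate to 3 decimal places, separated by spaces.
after link 1: o_1 = (5.0000, 0.0000, 0.0000)
after link 2: o_2 = (7.0000, -1.0000, 3.4641)
after link 3: o_3 = (6.1340, -1.0000, 3.9641)
after link 4: o_4 = (2.9530, -1.7765, 2.4546)

2.953 -1.776 2.455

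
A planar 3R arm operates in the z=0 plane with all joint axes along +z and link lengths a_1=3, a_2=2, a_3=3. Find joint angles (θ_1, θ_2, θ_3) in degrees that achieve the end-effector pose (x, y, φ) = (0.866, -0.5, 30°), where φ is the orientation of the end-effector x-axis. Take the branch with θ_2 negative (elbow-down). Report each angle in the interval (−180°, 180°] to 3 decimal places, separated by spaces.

wrist centre = target − a_3·(cos φ, sin φ) = (-1.7321, -2.0000)
cos θ_2 = (7.0001−3²−2²)/(2·3·2) = -0.5000; θ_2 = -119.9995° (elbow-down)
β = atan2(-2.0000,-1.7321) = -130.8938°; ψ = atan2(-1.7321,2.0000) = -40.8933°
θ_1 = β − ψ = -90.0005°
θ_3 = φ − θ_1 − θ_2 = -120.0000° (wrapped to (-180°,180°])

-90.000 -120.000 -120.000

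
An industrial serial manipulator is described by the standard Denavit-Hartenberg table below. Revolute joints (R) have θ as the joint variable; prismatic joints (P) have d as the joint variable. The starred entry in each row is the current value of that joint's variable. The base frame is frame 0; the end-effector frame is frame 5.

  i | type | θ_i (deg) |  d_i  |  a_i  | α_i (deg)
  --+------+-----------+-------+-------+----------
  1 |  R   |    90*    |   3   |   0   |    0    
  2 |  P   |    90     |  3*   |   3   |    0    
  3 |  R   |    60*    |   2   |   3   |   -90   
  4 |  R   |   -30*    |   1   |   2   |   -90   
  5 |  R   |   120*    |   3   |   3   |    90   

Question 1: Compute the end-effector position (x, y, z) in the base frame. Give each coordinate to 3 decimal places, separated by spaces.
-6.850 -3.473 5.652

after link 1: o_1 = (0.0000, 0.0000, 3.0000)
after link 2: o_2 = (-3.0000, 0.0000, 6.0000)
after link 3: o_3 = (-4.5000, -2.5981, 8.0000)
after link 4: o_4 = (-4.5000, -4.5981, 9.0000)
after link 5: o_5 = (-6.8505, -3.4731, 5.6519)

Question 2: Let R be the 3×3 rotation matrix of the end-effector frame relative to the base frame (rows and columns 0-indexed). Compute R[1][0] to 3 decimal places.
0.808

End-effector x-axis (col 0 of R) = (-0.5335,0.8080,-0.2500)
R[1][0] = 0.8080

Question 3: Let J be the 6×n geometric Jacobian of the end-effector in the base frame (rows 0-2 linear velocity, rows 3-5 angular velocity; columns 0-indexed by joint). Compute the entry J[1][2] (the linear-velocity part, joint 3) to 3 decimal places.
axis z_2 = (0.0000,0.0000,1.0000); lever o_n−o_2 = (-3.8505,-3.4731,-0.3481)
cross product → J_v[:, 2] = (3.4731,-3.8505,0.0000)
J_ω[:, 2] = z_2
entry J[1][2] = -3.8505

-3.850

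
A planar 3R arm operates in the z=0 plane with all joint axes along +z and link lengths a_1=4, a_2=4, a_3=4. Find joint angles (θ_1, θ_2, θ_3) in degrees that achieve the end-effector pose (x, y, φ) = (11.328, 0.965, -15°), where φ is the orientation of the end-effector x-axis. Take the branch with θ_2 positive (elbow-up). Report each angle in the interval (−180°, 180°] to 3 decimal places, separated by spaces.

0.009 29.986 -44.994

wrist centre = target − a_3·(cos φ, sin φ) = (7.4643, 2.0003)
cos θ_2 = (59.7168−4²−4²)/(2·4·4) = 0.8662; θ_2 = 29.9856° (elbow-up)
β = atan2(2.0003,7.4643) = 15.0016°; ψ = atan2(1.9991,7.4646) = 14.9928°
θ_1 = β − ψ = 0.0088°
θ_3 = φ − θ_1 − θ_2 = -44.9944° (wrapped to (-180°,180°])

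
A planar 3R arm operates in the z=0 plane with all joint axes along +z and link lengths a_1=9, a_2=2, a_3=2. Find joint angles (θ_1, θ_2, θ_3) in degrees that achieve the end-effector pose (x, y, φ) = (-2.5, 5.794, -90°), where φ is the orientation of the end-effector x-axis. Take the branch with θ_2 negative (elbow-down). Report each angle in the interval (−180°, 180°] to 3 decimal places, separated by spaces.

wrist centre = target − a_3·(cos φ, sin φ) = (-2.5000, 7.7940)
cos θ_2 = (66.9964−9²−2²)/(2·9·2) = -0.5001; θ_2 = -120.0066° (elbow-down)
β = atan2(7.7940,-2.5000) = 107.7841°; ψ = atan2(-1.7319,7.9998) = -12.2159°
θ_1 = β − ψ = 120.0000°
θ_3 = φ − θ_1 − θ_2 = -89.9934° (wrapped to (-180°,180°])

120.000 -120.007 -89.993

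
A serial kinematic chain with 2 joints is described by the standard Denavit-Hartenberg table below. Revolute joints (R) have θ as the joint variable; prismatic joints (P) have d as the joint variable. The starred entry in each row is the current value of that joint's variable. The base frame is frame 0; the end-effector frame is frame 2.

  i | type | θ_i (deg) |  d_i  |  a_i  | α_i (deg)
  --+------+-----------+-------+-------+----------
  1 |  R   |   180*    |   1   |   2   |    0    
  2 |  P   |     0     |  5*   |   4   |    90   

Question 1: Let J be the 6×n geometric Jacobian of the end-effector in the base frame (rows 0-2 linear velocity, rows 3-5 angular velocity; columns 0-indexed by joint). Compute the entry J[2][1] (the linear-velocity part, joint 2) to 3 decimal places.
1.000

prismatic axis z_1 = (0.0000,0.0000,1.0000)
J_v[:, 1] = z_1; J_ω[:, 1] = (0,0,0)
entry J[2][1] = 1.0000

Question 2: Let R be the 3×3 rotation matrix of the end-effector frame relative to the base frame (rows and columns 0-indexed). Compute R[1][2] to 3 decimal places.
1.000

End-effector z-axis (col 2 of R) = (0.0000,1.0000,0.0000)
R[1][2] = 1.0000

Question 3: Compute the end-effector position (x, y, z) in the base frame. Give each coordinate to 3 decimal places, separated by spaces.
after link 1: o_1 = (-2.0000, 0.0000, 1.0000)
after link 2: o_2 = (-6.0000, 0.0000, 6.0000)

-6.000 0.000 6.000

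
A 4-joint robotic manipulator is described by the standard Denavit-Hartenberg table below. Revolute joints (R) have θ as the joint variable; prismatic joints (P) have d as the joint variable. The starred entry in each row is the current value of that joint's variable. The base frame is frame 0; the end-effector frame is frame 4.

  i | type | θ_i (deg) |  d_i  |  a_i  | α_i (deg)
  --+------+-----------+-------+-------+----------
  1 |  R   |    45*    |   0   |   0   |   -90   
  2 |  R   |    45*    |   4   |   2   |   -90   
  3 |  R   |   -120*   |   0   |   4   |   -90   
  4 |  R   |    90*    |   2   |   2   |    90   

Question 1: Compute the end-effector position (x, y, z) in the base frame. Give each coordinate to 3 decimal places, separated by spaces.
-4.119 7.851 0.189

after link 1: o_1 = (0.0000, 0.0000, 0.0000)
after link 2: o_2 = (-1.8284, 3.8284, -1.4142)
after link 3: o_3 = (-5.2779, 5.2779, -0.0000)
after link 4: o_4 = (-4.1190, 7.8510, 0.1895)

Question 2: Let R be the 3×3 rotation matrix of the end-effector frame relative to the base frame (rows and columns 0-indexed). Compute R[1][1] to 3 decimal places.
End-effector y-axis (col 1 of R) = (0.0795,0.7866,-0.6124)
R[1][1] = 0.7866

0.787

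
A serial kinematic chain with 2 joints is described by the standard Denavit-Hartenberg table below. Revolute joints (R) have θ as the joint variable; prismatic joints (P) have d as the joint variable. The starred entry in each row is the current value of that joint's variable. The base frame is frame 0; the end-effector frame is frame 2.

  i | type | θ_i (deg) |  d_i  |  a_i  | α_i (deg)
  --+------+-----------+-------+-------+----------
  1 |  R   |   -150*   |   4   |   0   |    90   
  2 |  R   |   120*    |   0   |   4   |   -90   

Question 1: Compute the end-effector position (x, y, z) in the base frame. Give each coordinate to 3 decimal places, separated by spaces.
after link 1: o_1 = (0.0000, 0.0000, 4.0000)
after link 2: o_2 = (1.7321, 1.0000, 7.4641)

1.732 1.000 7.464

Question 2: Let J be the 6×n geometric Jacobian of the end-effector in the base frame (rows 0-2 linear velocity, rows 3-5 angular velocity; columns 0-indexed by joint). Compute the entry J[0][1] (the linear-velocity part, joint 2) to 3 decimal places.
axis z_1 = (-0.5000,0.8660,0.0000); lever o_n−o_1 = (1.7321,1.0000,3.4641)
cross product → J_v[:, 1] = (3.0000,1.7321,-2.0000)
J_ω[:, 1] = z_1
entry J[0][1] = 3.0000

3.000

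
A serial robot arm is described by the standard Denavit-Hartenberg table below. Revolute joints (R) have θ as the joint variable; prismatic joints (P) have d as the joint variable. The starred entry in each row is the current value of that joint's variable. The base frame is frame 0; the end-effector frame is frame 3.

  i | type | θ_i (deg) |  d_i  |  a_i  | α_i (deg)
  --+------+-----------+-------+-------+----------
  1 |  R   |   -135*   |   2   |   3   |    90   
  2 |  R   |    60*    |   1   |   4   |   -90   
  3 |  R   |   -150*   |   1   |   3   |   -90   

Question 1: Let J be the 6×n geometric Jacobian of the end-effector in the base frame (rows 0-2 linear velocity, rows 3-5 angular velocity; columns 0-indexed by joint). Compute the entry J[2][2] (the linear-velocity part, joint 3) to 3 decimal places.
1.299

axis z_2 = (0.6124,0.6124,0.5000); lever o_n−o_2 = (0.4703,2.5916,-1.7500)
cross product → J_v[:, 2] = (-2.3674,1.3068,1.2990)
J_ω[:, 2] = z_2
entry J[2][2] = 1.2990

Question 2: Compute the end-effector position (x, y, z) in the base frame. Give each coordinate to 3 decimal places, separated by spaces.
after link 1: o_1 = (-2.1213, -2.1213, 2.0000)
after link 2: o_2 = (-4.2426, -2.8284, 5.4641)
after link 3: o_3 = (-3.7724, -0.2368, 3.7141)

-3.772 -0.237 3.714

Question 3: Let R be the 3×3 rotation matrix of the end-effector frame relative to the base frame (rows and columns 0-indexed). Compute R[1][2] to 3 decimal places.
End-effector z-axis (col 2 of R) = (-0.7891,0.4356,0.4330)
R[1][2] = 0.4356

0.436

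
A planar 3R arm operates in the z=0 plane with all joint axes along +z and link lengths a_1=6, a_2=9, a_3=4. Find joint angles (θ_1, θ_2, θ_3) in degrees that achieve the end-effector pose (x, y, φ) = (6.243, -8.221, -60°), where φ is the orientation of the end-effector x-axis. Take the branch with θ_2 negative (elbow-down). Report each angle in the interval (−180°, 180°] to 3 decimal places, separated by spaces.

wrist centre = target − a_3·(cos φ, sin φ) = (4.2430, -4.7569)
cos θ_2 = (40.6311−6²−9²)/(2·6·9) = -0.7071; θ_2 = -135.0010° (elbow-down)
β = atan2(-4.7569,4.2430) = -48.2681°; ψ = atan2(-6.3638,-0.3641) = -93.2743°
θ_1 = β − ψ = 45.0062°
θ_3 = φ − θ_1 − θ_2 = 29.9948° (wrapped to (-180°,180°])

45.006 -135.001 29.995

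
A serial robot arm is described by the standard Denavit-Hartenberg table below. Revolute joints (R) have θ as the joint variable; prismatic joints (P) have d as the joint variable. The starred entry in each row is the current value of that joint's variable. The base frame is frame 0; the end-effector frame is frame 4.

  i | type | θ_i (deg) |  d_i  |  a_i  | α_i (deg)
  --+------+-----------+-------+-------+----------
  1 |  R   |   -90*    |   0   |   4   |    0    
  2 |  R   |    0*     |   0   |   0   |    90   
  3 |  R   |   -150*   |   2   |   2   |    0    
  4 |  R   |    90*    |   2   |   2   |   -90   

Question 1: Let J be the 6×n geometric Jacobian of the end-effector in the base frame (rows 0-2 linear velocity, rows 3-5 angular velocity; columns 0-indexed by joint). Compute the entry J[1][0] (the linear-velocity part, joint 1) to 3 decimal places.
-4.000

axis z_0 = ẑ; lever o_n−o_0 = (-4.0000,-3.2679,-2.7321)
cross product → J_v[:, 0] = (3.2679,-4.0000,0.0000)
J_ω[:, 0] = z_0
entry J[1][0] = -4.0000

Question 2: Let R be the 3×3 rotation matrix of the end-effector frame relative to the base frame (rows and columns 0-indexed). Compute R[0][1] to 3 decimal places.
1.000

End-effector y-axis (col 1 of R) = (1.0000,0.0000,-0.0000)
R[0][1] = 1.0000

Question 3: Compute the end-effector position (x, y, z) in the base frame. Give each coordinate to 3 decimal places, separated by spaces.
-4.000 -3.268 -2.732

after link 1: o_1 = (0.0000, -4.0000, 0.0000)
after link 2: o_2 = (0.0000, -4.0000, 0.0000)
after link 3: o_3 = (-2.0000, -2.2679, -1.0000)
after link 4: o_4 = (-4.0000, -3.2679, -2.7321)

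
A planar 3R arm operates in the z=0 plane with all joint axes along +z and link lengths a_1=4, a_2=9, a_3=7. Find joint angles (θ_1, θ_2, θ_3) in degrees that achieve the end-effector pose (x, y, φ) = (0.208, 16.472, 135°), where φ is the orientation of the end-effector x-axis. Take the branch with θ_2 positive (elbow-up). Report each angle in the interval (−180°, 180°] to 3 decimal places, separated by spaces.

wrist centre = target − a_3·(cos φ, sin φ) = (5.1577, 11.5223)
cos θ_2 = (159.3647−4²−9²)/(2·4·9) = 0.8662; θ_2 = 29.9828° (elbow-up)
β = atan2(11.5223,5.1577) = 65.8851°; ψ = atan2(4.4977,11.7956) = 20.8718°
θ_1 = β − ψ = 45.0133°
θ_3 = φ − θ_1 − θ_2 = 60.0040° (wrapped to (-180°,180°])

45.013 29.983 60.004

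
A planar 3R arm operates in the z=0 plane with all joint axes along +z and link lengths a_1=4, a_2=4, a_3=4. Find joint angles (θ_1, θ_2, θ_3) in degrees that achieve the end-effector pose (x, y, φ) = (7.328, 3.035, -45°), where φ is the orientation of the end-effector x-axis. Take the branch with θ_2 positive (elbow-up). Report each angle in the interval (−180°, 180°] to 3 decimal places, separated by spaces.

29.996 45.004 -119.999

wrist centre = target − a_3·(cos φ, sin φ) = (4.4996, 5.8634)
cos θ_2 = (54.6259−4²−4²)/(2·4·4) = 0.7071; θ_2 = 45.0038° (elbow-up)
β = atan2(5.8634,4.4996) = 52.4975°; ψ = atan2(2.8286,6.8282) = 22.5019°
θ_1 = β − ψ = 29.9956°
θ_3 = φ − θ_1 − θ_2 = -119.9994° (wrapped to (-180°,180°])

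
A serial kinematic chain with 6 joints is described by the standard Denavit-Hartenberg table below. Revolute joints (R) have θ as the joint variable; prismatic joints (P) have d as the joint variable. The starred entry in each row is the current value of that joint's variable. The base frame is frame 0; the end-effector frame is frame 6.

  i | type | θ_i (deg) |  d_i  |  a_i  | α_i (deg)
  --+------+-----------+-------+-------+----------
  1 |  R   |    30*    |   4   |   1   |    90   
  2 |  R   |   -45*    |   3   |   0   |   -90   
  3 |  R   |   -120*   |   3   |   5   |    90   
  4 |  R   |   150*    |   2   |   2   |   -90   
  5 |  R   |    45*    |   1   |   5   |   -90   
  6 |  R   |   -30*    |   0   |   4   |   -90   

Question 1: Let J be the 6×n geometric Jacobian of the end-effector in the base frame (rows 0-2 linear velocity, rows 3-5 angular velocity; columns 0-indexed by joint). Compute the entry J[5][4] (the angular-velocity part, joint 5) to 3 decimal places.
-0.789

axis z_4 = (-0.5937,0.1572,-0.7891); lever o_n−o_4 = (4.0642,5.5742,-5.7490)
cross product → J_v[:, 4] = (3.4951,-6.6207,-3.9486)
J_ω[:, 4] = z_4
entry J[5][4] = -0.7891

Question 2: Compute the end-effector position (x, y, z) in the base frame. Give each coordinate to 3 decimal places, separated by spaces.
7.734 2.115 3.460

after link 1: o_1 = (0.8660, 0.5000, 4.0000)
after link 2: o_2 = (2.3660, -2.0981, 4.0000)
after link 3: o_3 = (4.8373, -5.6713, 7.8891)
after link 4: o_4 = (3.6693, -3.4589, 9.2086)
after link 5: o_5 = (6.5287, -0.2874, 6.4218)
after link 6: o_6 = (7.7335, 2.1153, 3.4595)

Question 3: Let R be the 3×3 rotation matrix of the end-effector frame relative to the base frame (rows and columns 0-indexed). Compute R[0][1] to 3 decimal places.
-0.413

End-effector y-axis (col 1 of R) = (-0.4129,0.7822,0.4665)
R[0][1] = -0.4129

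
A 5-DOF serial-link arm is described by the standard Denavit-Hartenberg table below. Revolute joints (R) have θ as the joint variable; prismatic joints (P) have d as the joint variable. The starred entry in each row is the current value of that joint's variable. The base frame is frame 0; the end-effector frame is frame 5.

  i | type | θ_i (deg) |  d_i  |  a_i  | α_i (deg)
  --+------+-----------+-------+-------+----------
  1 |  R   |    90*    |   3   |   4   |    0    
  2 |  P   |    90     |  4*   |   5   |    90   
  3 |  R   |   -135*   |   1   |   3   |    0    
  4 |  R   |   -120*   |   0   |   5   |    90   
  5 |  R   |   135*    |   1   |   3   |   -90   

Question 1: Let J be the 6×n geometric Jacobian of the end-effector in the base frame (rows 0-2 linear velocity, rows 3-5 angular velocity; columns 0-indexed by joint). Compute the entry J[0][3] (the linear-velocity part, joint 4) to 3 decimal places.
3.039

axis z_3 = (0.0000,1.0000,0.0000); lever o_n−o_3 = (-0.2209,2.1213,3.0394)
cross product → J_v[:, 3] = (3.0394,-0.0000,0.2209)
J_ω[:, 3] = z_3
entry J[0][3] = 3.0394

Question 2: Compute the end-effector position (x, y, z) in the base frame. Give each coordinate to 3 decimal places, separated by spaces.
-3.100 7.121 7.918

after link 1: o_1 = (0.0000, 4.0000, 3.0000)
after link 2: o_2 = (-5.0000, 4.0000, 7.0000)
after link 3: o_3 = (-2.8787, 5.0000, 4.8787)
after link 4: o_4 = (-1.5846, 5.0000, 9.7083)
after link 5: o_5 = (-3.0995, 7.1213, 7.9181)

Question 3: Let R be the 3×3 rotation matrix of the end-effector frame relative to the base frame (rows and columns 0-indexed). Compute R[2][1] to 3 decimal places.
End-effector y-axis (col 1 of R) = (0.9659,-0.0000,-0.2588)
R[2][1] = -0.2588

-0.259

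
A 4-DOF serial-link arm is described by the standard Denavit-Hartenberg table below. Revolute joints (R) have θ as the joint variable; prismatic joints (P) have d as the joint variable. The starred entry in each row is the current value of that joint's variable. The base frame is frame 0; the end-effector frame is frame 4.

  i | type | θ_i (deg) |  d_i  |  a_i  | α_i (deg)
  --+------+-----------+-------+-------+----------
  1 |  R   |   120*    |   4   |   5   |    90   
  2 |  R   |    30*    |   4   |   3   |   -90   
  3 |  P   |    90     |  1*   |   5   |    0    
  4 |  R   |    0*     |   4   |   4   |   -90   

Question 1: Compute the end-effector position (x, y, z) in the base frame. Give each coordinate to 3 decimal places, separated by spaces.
after link 1: o_1 = (-2.5000, 4.3301, 4.0000)
after link 2: o_2 = (-0.3349, 8.5801, 5.5000)
after link 3: o_3 = (-4.4151, 5.6471, 6.3660)
after link 4: o_4 = (-6.8792, 1.9151, 9.8301)

-6.879 1.915 9.830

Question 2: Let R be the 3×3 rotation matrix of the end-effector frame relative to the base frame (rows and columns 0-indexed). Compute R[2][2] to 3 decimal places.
-0.500

End-effector z-axis (col 2 of R) = (0.4330,-0.7500,-0.5000)
R[2][2] = -0.5000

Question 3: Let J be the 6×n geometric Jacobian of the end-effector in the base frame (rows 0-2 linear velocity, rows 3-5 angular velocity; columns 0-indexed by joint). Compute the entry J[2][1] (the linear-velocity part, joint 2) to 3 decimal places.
0.098

axis z_1 = (0.8660,0.5000,0.0000); lever o_n−o_1 = (-4.3792,-2.4151,5.8301)
cross product → J_v[:, 1] = (2.9151,-5.0490,0.0981)
J_ω[:, 1] = z_1
entry J[2][1] = 0.0981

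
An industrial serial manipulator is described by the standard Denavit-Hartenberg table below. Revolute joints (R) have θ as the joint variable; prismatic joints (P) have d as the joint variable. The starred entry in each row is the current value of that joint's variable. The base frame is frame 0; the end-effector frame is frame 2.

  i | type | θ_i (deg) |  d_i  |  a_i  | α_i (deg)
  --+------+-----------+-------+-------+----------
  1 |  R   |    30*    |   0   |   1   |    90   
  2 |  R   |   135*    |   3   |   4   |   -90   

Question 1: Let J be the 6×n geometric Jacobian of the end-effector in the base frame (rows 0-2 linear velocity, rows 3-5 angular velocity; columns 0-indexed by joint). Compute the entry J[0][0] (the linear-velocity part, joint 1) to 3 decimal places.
axis z_0 = ẑ; lever o_n−o_0 = (-0.0835,-3.5123,2.8284)
cross product → J_v[:, 0] = (3.5123,-0.0835,0.0000)
J_ω[:, 0] = z_0
entry J[0][0] = 3.5123

3.512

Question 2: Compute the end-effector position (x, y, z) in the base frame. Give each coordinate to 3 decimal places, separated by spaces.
-0.083 -3.512 2.828

after link 1: o_1 = (0.8660, 0.5000, 0.0000)
after link 2: o_2 = (-0.0835, -3.5123, 2.8284)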